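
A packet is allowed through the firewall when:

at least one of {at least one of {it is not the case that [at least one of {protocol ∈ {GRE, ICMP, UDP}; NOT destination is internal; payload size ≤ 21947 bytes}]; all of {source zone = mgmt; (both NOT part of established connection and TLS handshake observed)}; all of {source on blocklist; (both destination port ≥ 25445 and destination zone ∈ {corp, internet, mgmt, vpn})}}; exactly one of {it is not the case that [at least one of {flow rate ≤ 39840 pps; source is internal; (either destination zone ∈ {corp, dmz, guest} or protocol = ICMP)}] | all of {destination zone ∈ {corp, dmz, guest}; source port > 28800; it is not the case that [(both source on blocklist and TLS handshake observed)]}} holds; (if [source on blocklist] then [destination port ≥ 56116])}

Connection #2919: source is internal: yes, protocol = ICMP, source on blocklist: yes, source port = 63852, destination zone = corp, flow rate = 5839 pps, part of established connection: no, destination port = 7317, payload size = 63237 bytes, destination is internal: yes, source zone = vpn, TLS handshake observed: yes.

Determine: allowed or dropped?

Atomic conditions:
  protocol ∈ {GRE, ICMP, UDP}: ICMP is in the set → true
  NOT destination is internal: yes → false
  payload size ≤ 21947 bytes: 63237 ≤ 21947 is false
  source zone = mgmt: vpn == mgmt is false
  NOT part of established connection: no → true
  TLS handshake observed: yes → true
  source on blocklist: yes → true
  destination port ≥ 25445: 7317 ≥ 25445 is false
  destination zone ∈ {corp, internet, mgmt, vpn}: corp is in the set → true
  flow rate ≤ 39840 pps: 5839 ≤ 39840 is true
  source is internal: yes → true
  destination zone ∈ {corp, dmz, guest}: corp is in the set → true
  protocol = ICMP: ICMP == ICMP is true
  source port > 28800: 63852 > 28800 is true
  destination port ≥ 56116: 7317 ≥ 56116 is false
Combine:
[1.1.1] true OR false OR false = true
[1.1] NOT true = false
[1.2.2] true AND true = true
[1.2] false AND true = false
[1.3.2] false AND true = false
[1.3] true AND false = false
[1] false OR false OR false = false
[2.1.1.3] true OR true = true
[2.1.1] true OR true OR true = true
[2.1] NOT true = false
[2.2.3.1] true AND true = true
[2.2.3] NOT true = false
[2.2] true AND true AND false = false
[2] exactly-one(false, false) = false
[3] true → false = false
[root] false OR false OR false = false
Overall: false → dropped

Dropped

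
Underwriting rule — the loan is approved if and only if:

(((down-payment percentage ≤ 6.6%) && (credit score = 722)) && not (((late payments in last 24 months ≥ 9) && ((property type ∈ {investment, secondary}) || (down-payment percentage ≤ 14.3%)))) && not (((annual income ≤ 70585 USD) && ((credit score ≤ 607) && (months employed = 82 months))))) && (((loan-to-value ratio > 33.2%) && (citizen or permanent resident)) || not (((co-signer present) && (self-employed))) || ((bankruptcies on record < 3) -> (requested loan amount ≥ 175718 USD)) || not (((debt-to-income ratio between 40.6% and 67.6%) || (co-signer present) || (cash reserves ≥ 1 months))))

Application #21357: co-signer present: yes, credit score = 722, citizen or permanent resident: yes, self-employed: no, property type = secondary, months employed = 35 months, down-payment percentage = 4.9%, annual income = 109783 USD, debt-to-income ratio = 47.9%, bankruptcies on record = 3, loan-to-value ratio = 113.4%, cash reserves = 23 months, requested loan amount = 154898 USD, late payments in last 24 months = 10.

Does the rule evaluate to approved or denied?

Denied

Atomic conditions:
  down-payment percentage ≤ 6.6%: 4.9 ≤ 6.6 is true
  credit score = 722: 722 == 722 is true
  late payments in last 24 months ≥ 9: 10 ≥ 9 is true
  property type ∈ {investment, secondary}: secondary is in the set → true
  down-payment percentage ≤ 14.3%: 4.9 ≤ 14.3 is true
  annual income ≤ 70585 USD: 109783 ≤ 70585 is false
  credit score ≤ 607: 722 ≤ 607 is false
  months employed = 82 months: 35 == 82 is false
  loan-to-value ratio > 33.2%: 113.4 > 33.2 is true
  citizen or permanent resident: yes → true
  co-signer present: yes → true
  self-employed: no → false
  bankruptcies on record < 3: 3 < 3 is false
  requested loan amount ≥ 175718 USD: 154898 ≥ 175718 is false
  debt-to-income ratio between 40.6% and 67.6%: 47.9 in [40.6, 67.6] is true
  cash reserves ≥ 1 months: 23 ≥ 1 is true
Combine:
[1.1] true AND true = true
[1.2.1.2] true OR true = true
[1.2.1] true AND true = true
[1.2] NOT true = false
[1.3.1.2] false AND false = false
[1.3.1] false AND false = false
[1.3] NOT false = true
[1] true AND false AND true = false
[2.1] true AND true = true
[2.2.1] true AND false = false
[2.2] NOT false = true
[2.3] false → false (antecedent false ⇒ implication holds) = true
[2.4.1] true OR true OR true = true
[2.4] NOT true = false
[2] true OR true OR true OR false = true
[root] false AND true = false
Overall: false → denied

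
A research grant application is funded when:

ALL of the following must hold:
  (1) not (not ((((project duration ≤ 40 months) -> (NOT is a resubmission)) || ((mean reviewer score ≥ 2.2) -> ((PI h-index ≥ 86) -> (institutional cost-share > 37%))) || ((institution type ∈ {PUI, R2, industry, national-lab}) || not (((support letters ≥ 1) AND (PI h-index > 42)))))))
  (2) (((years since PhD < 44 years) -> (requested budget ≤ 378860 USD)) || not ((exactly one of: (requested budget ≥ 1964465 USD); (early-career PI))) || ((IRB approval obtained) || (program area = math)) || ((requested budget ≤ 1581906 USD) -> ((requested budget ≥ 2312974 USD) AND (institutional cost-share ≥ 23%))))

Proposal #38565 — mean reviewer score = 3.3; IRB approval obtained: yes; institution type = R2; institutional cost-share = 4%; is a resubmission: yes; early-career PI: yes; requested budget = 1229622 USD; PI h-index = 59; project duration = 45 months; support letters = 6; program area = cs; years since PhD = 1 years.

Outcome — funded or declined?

Funded

Atomic conditions:
  project duration ≤ 40 months: 45 ≤ 40 is false
  NOT is a resubmission: yes → false
  mean reviewer score ≥ 2.2: 3.3 ≥ 2.2 is true
  PI h-index ≥ 86: 59 ≥ 86 is false
  institutional cost-share > 37%: 4 > 37 is false
  institution type ∈ {PUI, R2, industry, national-lab}: R2 is in the set → true
  support letters ≥ 1: 6 ≥ 1 is true
  PI h-index > 42: 59 > 42 is true
  years since PhD < 44 years: 1 < 44 is true
  requested budget ≤ 378860 USD: 1229622 ≤ 378860 is false
  requested budget ≥ 1964465 USD: 1229622 ≥ 1964465 is false
  early-career PI: yes → true
  IRB approval obtained: yes → true
  program area = math: cs == math is false
  requested budget ≤ 1581906 USD: 1229622 ≤ 1581906 is true
  requested budget ≥ 2312974 USD: 1229622 ≥ 2312974 is false
  institutional cost-share ≥ 23%: 4 ≥ 23 is false
Combine:
[1.1.1.1] false → false (antecedent false ⇒ implication holds) = true
[1.1.1.2.2] false → false (antecedent false ⇒ implication holds) = true
[1.1.1.2] true → true = true
[1.1.1.3.2.1] true AND true = true
[1.1.1.3.2] NOT true = false
[1.1.1.3] true OR false = true
[1.1.1] true OR true OR true = true
[1.1] NOT true = false
[1] NOT false = true
[2.1] true → false = false
[2.2.1] exactly-one(false, true) = true
[2.2] NOT true = false
[2.3] true OR false = true
[2.4.2] false AND false = false
[2.4] true → false = false
[2] false OR false OR true OR false = true
[root] true AND true = true
Overall: true → funded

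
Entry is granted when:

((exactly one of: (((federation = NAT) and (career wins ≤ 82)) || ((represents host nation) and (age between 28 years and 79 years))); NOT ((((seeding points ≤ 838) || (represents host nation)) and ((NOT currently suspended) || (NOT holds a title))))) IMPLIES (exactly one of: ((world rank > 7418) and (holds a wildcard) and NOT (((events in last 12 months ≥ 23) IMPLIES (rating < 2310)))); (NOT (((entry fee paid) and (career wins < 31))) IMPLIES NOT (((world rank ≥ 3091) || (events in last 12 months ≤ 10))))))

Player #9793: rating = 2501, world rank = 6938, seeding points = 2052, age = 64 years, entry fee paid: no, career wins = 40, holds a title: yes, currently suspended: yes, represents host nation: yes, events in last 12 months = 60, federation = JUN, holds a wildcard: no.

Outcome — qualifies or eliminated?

Atomic conditions:
  federation = NAT: JUN == NAT is false
  career wins ≤ 82: 40 ≤ 82 is true
  represents host nation: yes → true
  age between 28 years and 79 years: 64 in [28, 79] is true
  seeding points ≤ 838: 2052 ≤ 838 is false
  NOT currently suspended: yes → false
  NOT holds a title: yes → false
  world rank > 7418: 6938 > 7418 is false
  holds a wildcard: no → false
  events in last 12 months ≥ 23: 60 ≥ 23 is true
  rating < 2310: 2501 < 2310 is false
  entry fee paid: no → false
  career wins < 31: 40 < 31 is false
  world rank ≥ 3091: 6938 ≥ 3091 is true
  events in last 12 months ≤ 10: 60 ≤ 10 is false
Combine:
[1.1.1] false AND true = false
[1.1.2] true AND true = true
[1.1] false OR true = true
[1.2.1.1] false OR true = true
[1.2.1.2] false OR false = false
[1.2.1] true AND false = false
[1.2] NOT false = true
[1] exactly-one(true, true) = false
[2.1.3.1] true → false = false
[2.1.3] NOT false = true
[2.1] false AND false AND true = false
[2.2.1.1] false AND false = false
[2.2.1] NOT false = true
[2.2.2.1] true OR false = true
[2.2.2] NOT true = false
[2.2] true → false = false
[2] exactly-one(false, false) = false
[root] false → false (antecedent false ⇒ implication holds) = true
Overall: true → qualifies

Qualifies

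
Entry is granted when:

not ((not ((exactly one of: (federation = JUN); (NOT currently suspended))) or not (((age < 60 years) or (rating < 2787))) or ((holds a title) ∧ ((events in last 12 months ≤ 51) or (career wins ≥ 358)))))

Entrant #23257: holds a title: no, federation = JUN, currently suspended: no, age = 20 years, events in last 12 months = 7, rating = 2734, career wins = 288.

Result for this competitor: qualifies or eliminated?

Eliminated

Atomic conditions:
  federation = JUN: JUN == JUN is true
  NOT currently suspended: no → true
  age < 60 years: 20 < 60 is true
  rating < 2787: 2734 < 2787 is true
  holds a title: no → false
  events in last 12 months ≤ 51: 7 ≤ 51 is true
  career wins ≥ 358: 288 ≥ 358 is false
Combine:
[1.1.1] exactly-one(true, true) = false
[1.1] NOT false = true
[1.2.1] true OR true = true
[1.2] NOT true = false
[1.3.2] true OR false = true
[1.3] false AND true = false
[1] true OR false OR false = true
[root] NOT true = false
Overall: false → eliminated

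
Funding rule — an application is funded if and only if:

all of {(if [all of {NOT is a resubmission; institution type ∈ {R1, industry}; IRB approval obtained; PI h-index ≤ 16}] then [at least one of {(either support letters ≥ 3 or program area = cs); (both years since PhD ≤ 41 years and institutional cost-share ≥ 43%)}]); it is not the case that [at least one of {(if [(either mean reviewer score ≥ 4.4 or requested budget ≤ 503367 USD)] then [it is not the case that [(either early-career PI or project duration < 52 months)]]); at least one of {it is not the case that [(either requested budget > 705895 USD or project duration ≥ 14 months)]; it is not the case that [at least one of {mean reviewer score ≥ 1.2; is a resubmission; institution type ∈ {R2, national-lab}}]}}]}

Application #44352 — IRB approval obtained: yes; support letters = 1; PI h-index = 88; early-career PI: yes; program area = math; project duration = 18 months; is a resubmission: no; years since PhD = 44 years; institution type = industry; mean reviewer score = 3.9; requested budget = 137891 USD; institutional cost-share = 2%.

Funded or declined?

Funded

Atomic conditions:
  NOT is a resubmission: no → true
  institution type ∈ {R1, industry}: industry is in the set → true
  IRB approval obtained: yes → true
  PI h-index ≤ 16: 88 ≤ 16 is false
  support letters ≥ 3: 1 ≥ 3 is false
  program area = cs: math == cs is false
  years since PhD ≤ 41 years: 44 ≤ 41 is false
  institutional cost-share ≥ 43%: 2 ≥ 43 is false
  mean reviewer score ≥ 4.4: 3.9 ≥ 4.4 is false
  requested budget ≤ 503367 USD: 137891 ≤ 503367 is true
  early-career PI: yes → true
  project duration < 52 months: 18 < 52 is true
  requested budget > 705895 USD: 137891 > 705895 is false
  project duration ≥ 14 months: 18 ≥ 14 is true
  mean reviewer score ≥ 1.2: 3.9 ≥ 1.2 is true
  is a resubmission: no → false
  institution type ∈ {R2, national-lab}: industry is not in the set → false
Combine:
[1.1] true AND true AND true AND false = false
[1.2.1] false OR false = false
[1.2.2] false AND false = false
[1.2] false OR false = false
[1] false → false (antecedent false ⇒ implication holds) = true
[2.1.1.1] false OR true = true
[2.1.1.2.1] true OR true = true
[2.1.1.2] NOT true = false
[2.1.1] true → false = false
[2.1.2.1.1] false OR true = true
[2.1.2.1] NOT true = false
[2.1.2.2.1] true OR false OR false = true
[2.1.2.2] NOT true = false
[2.1.2] false OR false = false
[2.1] false OR false = false
[2] NOT false = true
[root] true AND true = true
Overall: true → funded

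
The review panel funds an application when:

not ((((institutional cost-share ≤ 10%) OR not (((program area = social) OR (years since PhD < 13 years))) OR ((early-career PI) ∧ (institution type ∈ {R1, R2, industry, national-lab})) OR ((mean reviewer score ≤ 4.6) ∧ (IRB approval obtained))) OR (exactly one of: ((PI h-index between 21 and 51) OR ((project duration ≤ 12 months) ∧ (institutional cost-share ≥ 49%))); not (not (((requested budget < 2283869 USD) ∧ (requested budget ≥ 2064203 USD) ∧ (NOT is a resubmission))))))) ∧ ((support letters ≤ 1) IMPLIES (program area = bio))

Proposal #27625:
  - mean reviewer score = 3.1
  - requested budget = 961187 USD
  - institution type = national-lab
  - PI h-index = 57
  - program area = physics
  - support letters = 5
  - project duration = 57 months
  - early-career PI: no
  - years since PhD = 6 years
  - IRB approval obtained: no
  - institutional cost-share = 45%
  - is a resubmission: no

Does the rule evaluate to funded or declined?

Funded

Atomic conditions:
  institutional cost-share ≤ 10%: 45 ≤ 10 is false
  program area = social: physics == social is false
  years since PhD < 13 years: 6 < 13 is true
  early-career PI: no → false
  institution type ∈ {R1, R2, industry, national-lab}: national-lab is in the set → true
  mean reviewer score ≤ 4.6: 3.1 ≤ 4.6 is true
  IRB approval obtained: no → false
  PI h-index between 21 and 51: 57 in [21, 51] is false
  project duration ≤ 12 months: 57 ≤ 12 is false
  institutional cost-share ≥ 49%: 45 ≥ 49 is false
  requested budget < 2283869 USD: 961187 < 2283869 is true
  requested budget ≥ 2064203 USD: 961187 ≥ 2064203 is false
  NOT is a resubmission: no → true
  support letters ≤ 1: 5 ≤ 1 is false
  program area = bio: physics == bio is false
Combine:
[1.1.1.2.1] false OR true = true
[1.1.1.2] NOT true = false
[1.1.1.3] false AND true = false
[1.1.1.4] true AND false = false
[1.1.1] false OR false OR false OR false = false
[1.1.2.1.2] false AND false = false
[1.1.2.1] false OR false = false
[1.1.2.2.1.1] true AND false AND true = false
[1.1.2.2.1] NOT false = true
[1.1.2.2] NOT true = false
[1.1.2] exactly-one(false, false) = false
[1.1] false OR false = false
[1] NOT false = true
[2] false → false (antecedent false ⇒ implication holds) = true
[root] true AND true = true
Overall: true → funded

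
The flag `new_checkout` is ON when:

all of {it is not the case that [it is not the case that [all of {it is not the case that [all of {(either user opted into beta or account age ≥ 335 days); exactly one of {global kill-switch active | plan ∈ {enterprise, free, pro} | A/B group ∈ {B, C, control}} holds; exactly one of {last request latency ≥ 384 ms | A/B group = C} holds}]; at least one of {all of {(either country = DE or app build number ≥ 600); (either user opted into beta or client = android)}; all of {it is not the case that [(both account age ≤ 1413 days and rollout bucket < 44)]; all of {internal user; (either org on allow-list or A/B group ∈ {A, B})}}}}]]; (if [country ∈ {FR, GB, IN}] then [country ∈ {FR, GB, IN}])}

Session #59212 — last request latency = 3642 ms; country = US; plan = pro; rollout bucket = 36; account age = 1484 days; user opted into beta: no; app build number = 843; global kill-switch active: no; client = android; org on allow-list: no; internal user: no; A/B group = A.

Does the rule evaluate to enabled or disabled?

Disabled

Atomic conditions:
  user opted into beta: no → false
  account age ≥ 335 days: 1484 ≥ 335 is true
  global kill-switch active: no → false
  plan ∈ {enterprise, free, pro}: pro is in the set → true
  A/B group ∈ {B, C, control}: A is not in the set → false
  last request latency ≥ 384 ms: 3642 ≥ 384 is true
  A/B group = C: A == C is false
  country = DE: US == DE is false
  app build number ≥ 600: 843 ≥ 600 is true
  client = android: android == android is true
  account age ≤ 1413 days: 1484 ≤ 1413 is false
  rollout bucket < 44: 36 < 44 is true
  internal user: no → false
  org on allow-list: no → false
  A/B group ∈ {A, B}: A is in the set → true
  country ∈ {FR, GB, IN}: US is not in the set → false
Combine:
[1.1.1.1.1.1] false OR true = true
[1.1.1.1.1.2] exactly-one(false, true, false) = true
[1.1.1.1.1.3] exactly-one(true, false) = true
[1.1.1.1.1] true AND true AND true = true
[1.1.1.1] NOT true = false
[1.1.1.2.1.1] false OR true = true
[1.1.1.2.1.2] false OR true = true
[1.1.1.2.1] true AND true = true
[1.1.1.2.2.1.1] false AND true = false
[1.1.1.2.2.1] NOT false = true
[1.1.1.2.2.2.2] false OR true = true
[1.1.1.2.2.2] false AND true = false
[1.1.1.2.2] true AND false = false
[1.1.1.2] true OR false = true
[1.1.1] false AND true = false
[1.1] NOT false = true
[1] NOT true = false
[2] false → false (antecedent false ⇒ implication holds) = true
[root] false AND true = false
Overall: false → disabled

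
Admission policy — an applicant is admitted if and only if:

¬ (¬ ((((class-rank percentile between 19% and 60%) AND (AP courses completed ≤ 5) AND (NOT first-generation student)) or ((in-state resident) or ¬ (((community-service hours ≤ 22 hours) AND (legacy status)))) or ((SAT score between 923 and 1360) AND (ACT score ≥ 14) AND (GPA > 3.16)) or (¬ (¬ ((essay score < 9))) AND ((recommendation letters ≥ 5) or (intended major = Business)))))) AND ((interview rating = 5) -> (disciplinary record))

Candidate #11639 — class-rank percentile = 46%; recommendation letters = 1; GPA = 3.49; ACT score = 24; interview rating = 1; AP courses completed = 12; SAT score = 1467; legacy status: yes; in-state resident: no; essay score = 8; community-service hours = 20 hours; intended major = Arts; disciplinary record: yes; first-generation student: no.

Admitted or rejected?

Rejected

Atomic conditions:
  class-rank percentile between 19% and 60%: 46 in [19, 60] is true
  AP courses completed ≤ 5: 12 ≤ 5 is false
  NOT first-generation student: no → true
  in-state resident: no → false
  community-service hours ≤ 22 hours: 20 ≤ 22 is true
  legacy status: yes → true
  SAT score between 923 and 1360: 1467 in [923, 1360] is false
  ACT score ≥ 14: 24 ≥ 14 is true
  GPA > 3.16: 3.49 > 3.16 is true
  essay score < 9: 8 < 9 is true
  recommendation letters ≥ 5: 1 ≥ 5 is false
  intended major = Business: Arts == Business is false
  interview rating = 5: 1 == 5 is false
  disciplinary record: yes → true
Combine:
[1.1.1.1] true AND false AND true = false
[1.1.1.2.2.1] true AND true = true
[1.1.1.2.2] NOT true = false
[1.1.1.2] false OR false = false
[1.1.1.3] false AND true AND true = false
[1.1.1.4.1.1] NOT true = false
[1.1.1.4.1] NOT false = true
[1.1.1.4.2] false OR false = false
[1.1.1.4] true AND false = false
[1.1.1] false OR false OR false OR false = false
[1.1] NOT false = true
[1] NOT true = false
[2] false → true (antecedent false ⇒ implication holds) = true
[root] false AND true = false
Overall: false → rejected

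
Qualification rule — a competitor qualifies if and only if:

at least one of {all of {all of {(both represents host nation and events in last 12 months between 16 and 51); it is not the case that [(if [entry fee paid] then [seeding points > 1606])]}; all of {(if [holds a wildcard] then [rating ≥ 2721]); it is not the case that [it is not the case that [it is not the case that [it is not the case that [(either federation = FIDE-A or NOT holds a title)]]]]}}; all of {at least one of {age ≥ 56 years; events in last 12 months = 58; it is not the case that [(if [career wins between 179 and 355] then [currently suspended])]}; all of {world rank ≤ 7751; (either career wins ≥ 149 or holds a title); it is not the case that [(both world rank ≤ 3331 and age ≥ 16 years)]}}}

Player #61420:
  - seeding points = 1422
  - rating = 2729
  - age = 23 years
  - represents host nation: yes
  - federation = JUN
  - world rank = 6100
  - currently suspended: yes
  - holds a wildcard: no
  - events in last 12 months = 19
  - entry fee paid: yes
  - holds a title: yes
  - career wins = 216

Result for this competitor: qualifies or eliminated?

Eliminated

Atomic conditions:
  represents host nation: yes → true
  events in last 12 months between 16 and 51: 19 in [16, 51] is true
  entry fee paid: yes → true
  seeding points > 1606: 1422 > 1606 is false
  holds a wildcard: no → false
  rating ≥ 2721: 2729 ≥ 2721 is true
  federation = FIDE-A: JUN == FIDE-A is false
  NOT holds a title: yes → false
  age ≥ 56 years: 23 ≥ 56 is false
  events in last 12 months = 58: 19 == 58 is false
  career wins between 179 and 355: 216 in [179, 355] is true
  currently suspended: yes → true
  world rank ≤ 7751: 6100 ≤ 7751 is true
  career wins ≥ 149: 216 ≥ 149 is true
  holds a title: yes → true
  world rank ≤ 3331: 6100 ≤ 3331 is false
  age ≥ 16 years: 23 ≥ 16 is true
Combine:
[1.1.1] true AND true = true
[1.1.2.1] true → false = false
[1.1.2] NOT false = true
[1.1] true AND true = true
[1.2.1] false → true (antecedent false ⇒ implication holds) = true
[1.2.2.1.1.1.1] false OR false = false
[1.2.2.1.1.1] NOT false = true
[1.2.2.1.1] NOT true = false
[1.2.2.1] NOT false = true
[1.2.2] NOT true = false
[1.2] true AND false = false
[1] true AND false = false
[2.1.3.1] true → true = true
[2.1.3] NOT true = false
[2.1] false OR false OR false = false
[2.2.2] true OR true = true
[2.2.3.1] false AND true = false
[2.2.3] NOT false = true
[2.2] true AND true AND true = true
[2] false AND true = false
[root] false OR false = false
Overall: false → eliminated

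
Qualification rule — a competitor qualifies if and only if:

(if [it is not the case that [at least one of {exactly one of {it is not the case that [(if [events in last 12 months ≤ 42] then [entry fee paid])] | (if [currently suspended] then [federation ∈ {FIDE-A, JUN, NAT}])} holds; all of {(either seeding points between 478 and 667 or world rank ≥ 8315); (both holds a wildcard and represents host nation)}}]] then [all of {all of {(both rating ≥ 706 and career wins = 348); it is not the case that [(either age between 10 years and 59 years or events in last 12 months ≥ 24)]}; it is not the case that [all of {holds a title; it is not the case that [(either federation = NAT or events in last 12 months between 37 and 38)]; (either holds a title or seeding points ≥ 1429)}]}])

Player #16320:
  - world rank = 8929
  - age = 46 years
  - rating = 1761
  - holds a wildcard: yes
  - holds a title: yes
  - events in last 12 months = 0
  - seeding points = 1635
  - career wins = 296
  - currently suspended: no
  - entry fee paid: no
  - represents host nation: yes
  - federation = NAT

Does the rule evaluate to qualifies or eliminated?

Qualifies

Atomic conditions:
  events in last 12 months ≤ 42: 0 ≤ 42 is true
  entry fee paid: no → false
  currently suspended: no → false
  federation ∈ {FIDE-A, JUN, NAT}: NAT is in the set → true
  seeding points between 478 and 667: 1635 in [478, 667] is false
  world rank ≥ 8315: 8929 ≥ 8315 is true
  holds a wildcard: yes → true
  represents host nation: yes → true
  rating ≥ 706: 1761 ≥ 706 is true
  career wins = 348: 296 == 348 is false
  age between 10 years and 59 years: 46 in [10, 59] is true
  events in last 12 months ≥ 24: 0 ≥ 24 is false
  holds a title: yes → true
  federation = NAT: NAT == NAT is true
  events in last 12 months between 37 and 38: 0 in [37, 38] is false
  seeding points ≥ 1429: 1635 ≥ 1429 is true
Combine:
[1.1.1.1.1] true → false = false
[1.1.1.1] NOT false = true
[1.1.1.2] false → true (antecedent false ⇒ implication holds) = true
[1.1.1] exactly-one(true, true) = false
[1.1.2.1] false OR true = true
[1.1.2.2] true AND true = true
[1.1.2] true AND true = true
[1.1] false OR true = true
[1] NOT true = false
[2.1.1] true AND false = false
[2.1.2.1] true OR false = true
[2.1.2] NOT true = false
[2.1] false AND false = false
[2.2.1.2.1] true OR false = true
[2.2.1.2] NOT true = false
[2.2.1.3] true OR true = true
[2.2.1] true AND false AND true = false
[2.2] NOT false = true
[2] false AND true = false
[root] false → false (antecedent false ⇒ implication holds) = true
Overall: true → qualifies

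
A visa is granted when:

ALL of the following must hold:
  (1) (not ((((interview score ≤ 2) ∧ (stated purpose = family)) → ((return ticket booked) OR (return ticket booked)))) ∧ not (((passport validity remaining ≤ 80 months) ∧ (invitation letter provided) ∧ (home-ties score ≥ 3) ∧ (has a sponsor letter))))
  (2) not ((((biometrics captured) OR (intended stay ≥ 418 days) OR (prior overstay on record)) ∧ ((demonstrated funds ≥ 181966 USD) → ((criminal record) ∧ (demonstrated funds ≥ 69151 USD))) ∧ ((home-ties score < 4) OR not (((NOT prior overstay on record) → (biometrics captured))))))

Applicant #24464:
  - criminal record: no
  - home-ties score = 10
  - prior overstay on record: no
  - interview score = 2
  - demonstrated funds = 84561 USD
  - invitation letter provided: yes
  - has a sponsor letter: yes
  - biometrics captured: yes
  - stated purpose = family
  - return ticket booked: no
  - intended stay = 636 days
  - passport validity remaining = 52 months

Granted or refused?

Refused

Atomic conditions:
  interview score ≤ 2: 2 ≤ 2 is true
  stated purpose = family: family == family is true
  return ticket booked: no → false
  passport validity remaining ≤ 80 months: 52 ≤ 80 is true
  invitation letter provided: yes → true
  home-ties score ≥ 3: 10 ≥ 3 is true
  has a sponsor letter: yes → true
  biometrics captured: yes → true
  intended stay ≥ 418 days: 636 ≥ 418 is true
  prior overstay on record: no → false
  demonstrated funds ≥ 181966 USD: 84561 ≥ 181966 is false
  criminal record: no → false
  demonstrated funds ≥ 69151 USD: 84561 ≥ 69151 is true
  home-ties score < 4: 10 < 4 is false
  NOT prior overstay on record: no → true
Combine:
[1.1.1.1] true AND true = true
[1.1.1.2] false OR false = false
[1.1.1] true → false = false
[1.1] NOT false = true
[1.2.1] true AND true AND true AND true = true
[1.2] NOT true = false
[1] true AND false = false
[2.1.1] true OR true OR false = true
[2.1.2.2] false AND true = false
[2.1.2] false → false (antecedent false ⇒ implication holds) = true
[2.1.3.2.1] true → true = true
[2.1.3.2] NOT true = false
[2.1.3] false OR false = false
[2.1] true AND true AND false = false
[2] NOT false = true
[root] false AND true = false
Overall: false → refused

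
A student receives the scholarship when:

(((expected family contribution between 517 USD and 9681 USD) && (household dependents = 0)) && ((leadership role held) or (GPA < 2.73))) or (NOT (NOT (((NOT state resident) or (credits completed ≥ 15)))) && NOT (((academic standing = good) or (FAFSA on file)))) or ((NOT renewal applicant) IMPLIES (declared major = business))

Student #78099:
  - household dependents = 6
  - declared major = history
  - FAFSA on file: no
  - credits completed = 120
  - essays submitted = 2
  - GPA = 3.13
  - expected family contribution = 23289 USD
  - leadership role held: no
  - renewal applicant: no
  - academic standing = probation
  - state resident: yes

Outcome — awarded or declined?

Atomic conditions:
  expected family contribution between 517 USD and 9681 USD: 23289 in [517, 9681] is false
  household dependents = 0: 6 == 0 is false
  leadership role held: no → false
  GPA < 2.73: 3.13 < 2.73 is false
  NOT state resident: yes → false
  credits completed ≥ 15: 120 ≥ 15 is true
  academic standing = good: probation == good is false
  FAFSA on file: no → false
  NOT renewal applicant: no → true
  declared major = business: history == business is false
Combine:
[1.1] false AND false = false
[1.2] false OR false = false
[1] false AND false = false
[2.1.1.1] false OR true = true
[2.1.1] NOT true = false
[2.1] NOT false = true
[2.2.1] false OR false = false
[2.2] NOT false = true
[2] true AND true = true
[3] true → false = false
[root] false OR true OR false = true
Overall: true → awarded

Awarded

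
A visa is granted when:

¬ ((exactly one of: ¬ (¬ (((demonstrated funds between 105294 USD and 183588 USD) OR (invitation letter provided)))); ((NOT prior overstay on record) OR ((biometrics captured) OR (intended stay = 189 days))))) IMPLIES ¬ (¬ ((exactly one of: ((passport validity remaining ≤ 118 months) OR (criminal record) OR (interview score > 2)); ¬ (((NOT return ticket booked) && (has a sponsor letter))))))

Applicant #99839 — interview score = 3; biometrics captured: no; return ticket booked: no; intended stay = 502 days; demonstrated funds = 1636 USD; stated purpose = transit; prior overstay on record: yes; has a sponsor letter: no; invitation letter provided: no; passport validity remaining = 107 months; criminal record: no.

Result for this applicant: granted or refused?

Atomic conditions:
  demonstrated funds between 105294 USD and 183588 USD: 1636 in [105294, 183588] is false
  invitation letter provided: no → false
  NOT prior overstay on record: yes → false
  biometrics captured: no → false
  intended stay = 189 days: 502 == 189 is false
  passport validity remaining ≤ 118 months: 107 ≤ 118 is true
  criminal record: no → false
  interview score > 2: 3 > 2 is true
  NOT return ticket booked: no → true
  has a sponsor letter: no → false
Combine:
[1.1.1.1.1] false OR false = false
[1.1.1.1] NOT false = true
[1.1.1] NOT true = false
[1.1.2.2] false OR false = false
[1.1.2] false OR false = false
[1.1] exactly-one(false, false) = false
[1] NOT false = true
[2.1.1.1] true OR false OR true = true
[2.1.1.2.1] true AND false = false
[2.1.1.2] NOT false = true
[2.1.1] exactly-one(true, true) = false
[2.1] NOT false = true
[2] NOT true = false
[root] true → false = false
Overall: false → refused

Refused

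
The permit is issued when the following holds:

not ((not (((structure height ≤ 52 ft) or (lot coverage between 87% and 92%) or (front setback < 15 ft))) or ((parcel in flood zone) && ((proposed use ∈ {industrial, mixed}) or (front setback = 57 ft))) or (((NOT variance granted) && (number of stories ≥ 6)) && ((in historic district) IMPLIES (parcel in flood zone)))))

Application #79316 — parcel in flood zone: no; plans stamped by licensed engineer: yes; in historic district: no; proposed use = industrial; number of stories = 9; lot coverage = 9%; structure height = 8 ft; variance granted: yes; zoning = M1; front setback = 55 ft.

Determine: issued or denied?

Issued

Atomic conditions:
  structure height ≤ 52 ft: 8 ≤ 52 is true
  lot coverage between 87% and 92%: 9 in [87, 92] is false
  front setback < 15 ft: 55 < 15 is false
  parcel in flood zone: no → false
  proposed use ∈ {industrial, mixed}: industrial is in the set → true
  front setback = 57 ft: 55 == 57 is false
  NOT variance granted: yes → false
  number of stories ≥ 6: 9 ≥ 6 is true
  in historic district: no → false
Combine:
[1.1.1] true OR false OR false = true
[1.1] NOT true = false
[1.2.2] true OR false = true
[1.2] false AND true = false
[1.3.1] false AND true = false
[1.3.2] false → false (antecedent false ⇒ implication holds) = true
[1.3] false AND true = false
[1] false OR false OR false = false
[root] NOT false = true
Overall: true → issued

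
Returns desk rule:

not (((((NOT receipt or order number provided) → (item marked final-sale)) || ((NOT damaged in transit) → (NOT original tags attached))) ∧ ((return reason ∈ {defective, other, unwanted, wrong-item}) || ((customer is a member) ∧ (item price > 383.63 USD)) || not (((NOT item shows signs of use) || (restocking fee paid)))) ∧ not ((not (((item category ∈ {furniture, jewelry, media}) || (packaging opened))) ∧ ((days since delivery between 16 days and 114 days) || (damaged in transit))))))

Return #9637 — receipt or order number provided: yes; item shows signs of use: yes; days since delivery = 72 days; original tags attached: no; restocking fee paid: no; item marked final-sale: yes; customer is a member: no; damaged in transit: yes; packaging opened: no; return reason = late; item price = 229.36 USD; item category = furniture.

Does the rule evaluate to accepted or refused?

Atomic conditions:
  NOT receipt or order number provided: yes → false
  item marked final-sale: yes → true
  NOT damaged in transit: yes → false
  NOT original tags attached: no → true
  return reason ∈ {defective, other, unwanted, wrong-item}: late is not in the set → false
  customer is a member: no → false
  item price > 383.63 USD: 229.36 > 383.63 is false
  NOT item shows signs of use: yes → false
  restocking fee paid: no → false
  item category ∈ {furniture, jewelry, media}: furniture is in the set → true
  packaging opened: no → false
  days since delivery between 16 days and 114 days: 72 in [16, 114] is true
  damaged in transit: yes → true
Combine:
[1.1.1] false → true (antecedent false ⇒ implication holds) = true
[1.1.2] false → true (antecedent false ⇒ implication holds) = true
[1.1] true OR true = true
[1.2.2] false AND false = false
[1.2.3.1] false OR false = false
[1.2.3] NOT false = true
[1.2] false OR false OR true = true
[1.3.1.1.1] true OR false = true
[1.3.1.1] NOT true = false
[1.3.1.2] true OR true = true
[1.3.1] false AND true = false
[1.3] NOT false = true
[1] true AND true AND true = true
[root] NOT true = false
Overall: false → refused

Refused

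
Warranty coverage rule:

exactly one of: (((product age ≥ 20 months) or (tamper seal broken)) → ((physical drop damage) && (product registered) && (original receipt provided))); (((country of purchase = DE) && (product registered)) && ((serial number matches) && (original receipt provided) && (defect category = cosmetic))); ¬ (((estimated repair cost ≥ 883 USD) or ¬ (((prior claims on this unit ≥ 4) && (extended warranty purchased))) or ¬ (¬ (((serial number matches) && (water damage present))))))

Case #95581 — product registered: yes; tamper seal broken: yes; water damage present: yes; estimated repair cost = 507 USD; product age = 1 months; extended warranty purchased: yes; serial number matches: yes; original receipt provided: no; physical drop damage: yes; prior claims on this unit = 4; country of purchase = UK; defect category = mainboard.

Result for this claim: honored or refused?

Atomic conditions:
  product age ≥ 20 months: 1 ≥ 20 is false
  tamper seal broken: yes → true
  physical drop damage: yes → true
  product registered: yes → true
  original receipt provided: no → false
  country of purchase = DE: UK == DE is false
  serial number matches: yes → true
  defect category = cosmetic: mainboard == cosmetic is false
  estimated repair cost ≥ 883 USD: 507 ≥ 883 is false
  prior claims on this unit ≥ 4: 4 ≥ 4 is true
  extended warranty purchased: yes → true
  water damage present: yes → true
Combine:
[1.1] false OR true = true
[1.2] true AND true AND false = false
[1] true → false = false
[2.1] false AND true = false
[2.2] true AND false AND false = false
[2] false AND false = false
[3.1.2.1] true AND true = true
[3.1.2] NOT true = false
[3.1.3.1.1] true AND true = true
[3.1.3.1] NOT true = false
[3.1.3] NOT false = true
[3.1] false OR false OR true = true
[3] NOT true = false
[root] exactly-one(false, false, false) = false
Overall: false → refused

Refused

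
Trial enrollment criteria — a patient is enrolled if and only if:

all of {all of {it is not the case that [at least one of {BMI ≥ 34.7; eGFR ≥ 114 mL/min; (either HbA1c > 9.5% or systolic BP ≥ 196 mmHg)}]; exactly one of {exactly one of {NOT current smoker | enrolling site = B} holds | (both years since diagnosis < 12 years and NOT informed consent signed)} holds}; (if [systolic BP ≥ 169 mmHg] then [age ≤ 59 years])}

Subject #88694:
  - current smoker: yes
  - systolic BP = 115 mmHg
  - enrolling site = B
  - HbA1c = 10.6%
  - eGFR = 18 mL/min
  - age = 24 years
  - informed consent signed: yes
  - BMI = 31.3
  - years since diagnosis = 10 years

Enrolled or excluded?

Excluded

Atomic conditions:
  BMI ≥ 34.7: 31.3 ≥ 34.7 is false
  eGFR ≥ 114 mL/min: 18 ≥ 114 is false
  HbA1c > 9.5%: 10.6 > 9.5 is true
  systolic BP ≥ 196 mmHg: 115 ≥ 196 is false
  NOT current smoker: yes → false
  enrolling site = B: B == B is true
  years since diagnosis < 12 years: 10 < 12 is true
  NOT informed consent signed: yes → false
  systolic BP ≥ 169 mmHg: 115 ≥ 169 is false
  age ≤ 59 years: 24 ≤ 59 is true
Combine:
[1.1.1.3] true OR false = true
[1.1.1] false OR false OR true = true
[1.1] NOT true = false
[1.2.1] exactly-one(false, true) = true
[1.2.2] true AND false = false
[1.2] exactly-one(true, false) = true
[1] false AND true = false
[2] false → true (antecedent false ⇒ implication holds) = true
[root] false AND true = false
Overall: false → excluded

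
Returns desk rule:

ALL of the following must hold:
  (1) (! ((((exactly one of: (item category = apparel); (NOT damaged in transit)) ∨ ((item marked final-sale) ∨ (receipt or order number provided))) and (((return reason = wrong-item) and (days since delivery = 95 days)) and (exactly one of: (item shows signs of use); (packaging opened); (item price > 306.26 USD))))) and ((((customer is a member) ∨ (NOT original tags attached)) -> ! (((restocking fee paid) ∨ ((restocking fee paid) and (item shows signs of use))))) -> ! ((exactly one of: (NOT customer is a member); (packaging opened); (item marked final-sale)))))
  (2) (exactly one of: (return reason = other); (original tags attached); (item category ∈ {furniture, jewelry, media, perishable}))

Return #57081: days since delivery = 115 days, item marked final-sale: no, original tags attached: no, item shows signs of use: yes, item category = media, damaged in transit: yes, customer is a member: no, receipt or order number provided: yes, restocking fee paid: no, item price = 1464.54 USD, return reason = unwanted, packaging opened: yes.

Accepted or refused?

Atomic conditions:
  item category = apparel: media == apparel is false
  NOT damaged in transit: yes → false
  item marked final-sale: no → false
  receipt or order number provided: yes → true
  return reason = wrong-item: unwanted == wrong-item is false
  days since delivery = 95 days: 115 == 95 is false
  item shows signs of use: yes → true
  packaging opened: yes → true
  item price > 306.26 USD: 1464.54 > 306.26 is true
  customer is a member: no → false
  NOT original tags attached: no → true
  restocking fee paid: no → false
  NOT customer is a member: no → true
  return reason = other: unwanted == other is false
  original tags attached: no → false
  item category ∈ {furniture, jewelry, media, perishable}: media is in the set → true
Combine:
[1.1.1.1.1] exactly-one(false, false) = false
[1.1.1.1.2] false OR true = true
[1.1.1.1] false OR true = true
[1.1.1.2.1] false AND false = false
[1.1.1.2.2] exactly-one(true, true, true) = false
[1.1.1.2] false AND false = false
[1.1.1] true AND false = false
[1.1] NOT false = true
[1.2.1.1] false OR true = true
[1.2.1.2.1.2] false AND true = false
[1.2.1.2.1] false OR false = false
[1.2.1.2] NOT false = true
[1.2.1] true → true = true
[1.2.2.1] exactly-one(true, true, false) = false
[1.2.2] NOT false = true
[1.2] true → true = true
[1] true AND true = true
[2] exactly-one(false, false, true) = true
[root] true AND true = true
Overall: true → accepted

Accepted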